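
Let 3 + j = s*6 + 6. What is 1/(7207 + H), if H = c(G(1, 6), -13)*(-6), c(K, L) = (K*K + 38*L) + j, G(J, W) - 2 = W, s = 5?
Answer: 1/9589 ≈ 0.00010429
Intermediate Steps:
G(J, W) = 2 + W
j = 33 (j = -3 + (5*6 + 6) = -3 + (30 + 6) = -3 + 36 = 33)
c(K, L) = 33 + K² + 38*L (c(K, L) = (K*K + 38*L) + 33 = (K² + 38*L) + 33 = 33 + K² + 38*L)
H = 2382 (H = (33 + (2 + 6)² + 38*(-13))*(-6) = (33 + 8² - 494)*(-6) = (33 + 64 - 494)*(-6) = -397*(-6) = 2382)
1/(7207 + H) = 1/(7207 + 2382) = 1/9589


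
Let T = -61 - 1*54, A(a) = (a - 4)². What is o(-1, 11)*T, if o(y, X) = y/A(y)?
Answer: 23/5 ≈ 4.6000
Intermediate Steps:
A(a) = (-4 + a)²
o(y, X) = y/(-4 + y)² (o(y, X) = y/((-4 + y)²) = y/(-4 + y)²)
T = -115 (T = -61 - 54 = -115)
o(-1, 11)*T = -1/(-4 - 1)²*(-115) = -1/(-5)²*(-115) = -1*1/25*(-115) = -1/25*(-115) = 23/5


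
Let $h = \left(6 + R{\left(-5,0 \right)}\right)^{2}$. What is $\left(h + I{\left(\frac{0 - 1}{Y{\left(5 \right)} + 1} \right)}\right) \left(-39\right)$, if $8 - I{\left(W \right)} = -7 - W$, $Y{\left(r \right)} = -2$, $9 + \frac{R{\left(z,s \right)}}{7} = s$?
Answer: $-127335$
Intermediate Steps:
$R{\left(z,s \right)} = -63 + 7 s$
$I{\left(W \right)} = 15 + W$ ($I{\left(W \right)} = 8 - \left(-7 - W\right) = 8 + \left(7 + W\right) = 15 + W$)
$h = 3249$ ($h = \left(6 + \left(-63 + 7 \cdot 0\right)\right)^{2} = \left(6 + \left(-63 + 0\right)\right)^{2} = \left(6 - 63\right)^{2} = \left(-57\right)^{2} = 3249$)
$\left(h + I{\left(\frac{0 - 1}{Y{\left(5 \right)} + 1} \right)}\right) \left(-39\right) = \left(3249 + \left(15 + \frac{0 - 1}{-2 + 1}\right)\right) \left(-39\right) = \left(3249 + \left(15 - \frac{1}{-1}\right)\right) \left(-39\right) = \left(3249 + \left(15 - -1\right)\right) \left(-39\right) = \left(3249 + \left(15 + 1\right)\right) \left(-39\right) = \left(3249 + 16\right) \left(-39\right) = 3265 \left(-39\right) = -127335$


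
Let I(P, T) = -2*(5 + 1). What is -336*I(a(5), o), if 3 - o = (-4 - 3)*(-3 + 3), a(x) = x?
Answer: 4032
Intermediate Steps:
o = 3 (o = 3 - (-4 - 3)*(-3 + 3) = 3 - (-7)*0 = 3 - 1*0 = 3 + 0 = 3)
I(P, T) = -12 (I(P, T) = -2*6 = -12)
-336*I(a(5), o) = -336*(-12) = 4032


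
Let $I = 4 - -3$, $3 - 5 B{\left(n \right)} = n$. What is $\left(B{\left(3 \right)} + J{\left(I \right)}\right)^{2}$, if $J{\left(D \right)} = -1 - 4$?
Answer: $25$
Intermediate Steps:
$B{\left(n \right)} = \frac{3}{5} - \frac{n}{5}$
$I = 7$ ($I = 4 + 3 = 7$)
$J{\left(D \right)} = -5$
$\left(B{\left(3 \right)} + J{\left(I \right)}\right)^{2} = \left(\left(\frac{3}{5} - \frac{3}{5}\right) - 5\right)^{2} = \left(0 - 5\right)^{2} = \left(-5\right)^{2} = 25$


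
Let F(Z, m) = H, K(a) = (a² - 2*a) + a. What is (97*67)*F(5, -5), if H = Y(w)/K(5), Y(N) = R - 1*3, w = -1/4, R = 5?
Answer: 6499/10 ≈ 649.90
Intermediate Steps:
K(a) = a² - a
w = -¼ (w = -1*¼ = -¼ ≈ -0.25000)
Y(N) = 2 (Y(N) = 5 - 1*3 = 5 - 3 = 2)
H = ⅒ (H = 2/((5*(-1 + 5))) = 2/((5*4)) = 2/20 = 2*(1/20) = ⅒ ≈ 0.10000)
F(Z, m) = ⅒
(97*67)*F(5, -5) = (97*67)*(⅒) = 6499*(⅒) = 6499/10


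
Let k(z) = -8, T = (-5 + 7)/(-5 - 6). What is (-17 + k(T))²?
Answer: 625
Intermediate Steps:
T = -2/11 (T = 2/(-11) = 2*(-1/11) = -2/11 ≈ -0.18182)
(-17 + k(T))² = (-17 - 8)² = (-25)² = 625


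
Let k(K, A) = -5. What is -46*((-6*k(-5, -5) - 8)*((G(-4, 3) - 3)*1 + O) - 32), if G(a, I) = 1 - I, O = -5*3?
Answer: 21712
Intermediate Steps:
O = -15
-46*((-6*k(-5, -5) - 8)*((G(-4, 3) - 3)*1 + O) - 32) = -46*((-6*(-5) - 8)*(((1 - 1*3) - 3)*1 - 15) - 32) = -46*((30 - 8)*(((1 - 3) - 3)*1 - 15) - 32) = -46*(22*((-2 - 3)*1 - 15) - 32) = -46*(22*(-5*1 - 15) - 32) = -46*(22*(-5 - 15) - 32) = -46*(22*(-20) - 32) = -46*(-440 - 32) = -46*(-472) = 21712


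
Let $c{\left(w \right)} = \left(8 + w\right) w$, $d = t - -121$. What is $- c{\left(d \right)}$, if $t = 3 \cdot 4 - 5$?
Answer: $-17408$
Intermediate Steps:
$t = 7$ ($t = 12 - 5 = 7$)
$d = 128$ ($d = 7 - -121 = 7 + 121 = 128$)
$c{\left(w \right)} = w \left(8 + w\right)$
$- c{\left(d \right)} = - 128 \left(8 + 128\right) = - 128 \cdot 136 = \left(-1\right) 17408 = -17408$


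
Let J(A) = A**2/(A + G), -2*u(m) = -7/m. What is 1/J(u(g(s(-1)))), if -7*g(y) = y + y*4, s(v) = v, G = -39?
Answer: -3410/2401 ≈ -1.4202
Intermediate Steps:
g(y) = -5*y/7 (g(y) = -(y + y*4)/7 = -(y + 4*y)/7 = -5*y/7)
u(m) = 7/(2*m) (u(m) = -(-7)/(2*m) = 7/(2*m))
J(A) = A**2/(-39 + A) (J(A) = A**2/(A - 39) = A**2/(-39 + A))
1/J(u(g(s(-1)))) = 1/((7/(2*((-5/7*(-1)))))**2/(-39 + 7/(2*((-5/7*(-1)))))) = 1/((7/(2*(5/7)))**2/(-39 + 7/(2*(5/7)))) = 1/(((7/2)*(7/5))**2/(-39 + (7/2)*(7/5))) = 1/((49/10)**2/(-39 + 49/10)) = 1/(2401/(100*(-341/10))) = 1/((2401/100)*(-10/341)) = 1/(-2401/3410) = -3410/2401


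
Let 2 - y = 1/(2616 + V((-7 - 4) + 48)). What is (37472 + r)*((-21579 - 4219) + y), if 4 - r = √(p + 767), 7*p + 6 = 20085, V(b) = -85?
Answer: -2446795935252/2531 + 130579354*√44534/17717 ≈ -9.6518e+8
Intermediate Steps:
p = 20079/7 (p = -6/7 + (⅐)*20085 = -6/7 + 20085/7 = 20079/7 ≈ 2868.4)
y = 5061/2531 (y = 2 - 1/(2616 - 85) = 2 - 1/2531 = 5061/2531 ≈ 1.9996)
r = 4 - 2*√44534/7 (r = 4 - √(20079/7 + 767) = 4 - √(25448/7) = 4 - 2*√44534/7 ≈ -56.294)
(37472 + r)*((-21579 - 4219) + y) = (37472 + (4 - 2*√44534/7))*((-21579 - 4219) + 5061/2531) = (37476 - 2*√44534/7)*(-25798 + 5061/2531) = (37476 - 2*√44534/7)*(-65289677/2531) = -2446795935252/2531 + 130579354*√44534/17717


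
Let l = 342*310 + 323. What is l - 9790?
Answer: 96553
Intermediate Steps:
l = 106343 (l = 106020 + 323 = 106343)
l - 9790 = 106343 - 9790 = 96553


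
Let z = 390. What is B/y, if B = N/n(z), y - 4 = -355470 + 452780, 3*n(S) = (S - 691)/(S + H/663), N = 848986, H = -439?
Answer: -109574802583/3236712297 ≈ -33.854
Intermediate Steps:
n(S) = (-691 + S)/(3*(-439/663 + S)) (n(S) = ((S - 691)/(S - 439/663))/3 = ((-691 + S)/(S - 439*1/663))/3 = ((-691 + S)/(S - 439/663))/3 = ((-691 + S)/(-439/663 + S))/3 = (-691 + S)/(3*(-439/663 + S)))
y = 97314 (y = 4 + (-355470 + 452780) = 4 + 97310 = 97314)
B = -219149605166/66521 (B = 848986/((221*(-691 + 390)/(-439 + 663*390))) = 848986/((221*(-301)/(-439 + 258570))) = 848986/((221*(-301)/258131)) = 848986/((221*(1/258131)*(-301))) = 848986/(-66521/258131) = 848986*(-258131/66521) = -219149605166/66521 ≈ -3.2944e+6)
B/y = -219149605166/66521/97314 = -219149605166/66521*1/97314 = -109574802583/3236712297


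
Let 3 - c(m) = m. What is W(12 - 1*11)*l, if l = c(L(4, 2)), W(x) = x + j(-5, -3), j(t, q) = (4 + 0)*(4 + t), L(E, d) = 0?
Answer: -9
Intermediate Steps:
c(m) = 3 - m
j(t, q) = 16 + 4*t (j(t, q) = 4*(4 + t) = 16 + 4*t)
W(x) = -4 + x (W(x) = x + (16 + 4*(-5)) = x + (16 - 20) = x - 4 = -4 + x)
l = 3 (l = 3 - 1*0 = 3 + 0 = 3)
W(12 - 1*11)*l = (-4 + (12 - 1*11))*3 = (-4 + (12 - 11))*3 = (-4 + 1)*3 = -3*3 = -9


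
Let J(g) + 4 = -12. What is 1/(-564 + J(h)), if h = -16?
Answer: -1/580 ≈ -0.0017241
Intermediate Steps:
J(g) = -16 (J(g) = -4 - 12 = -16)
1/(-564 + J(h)) = 1/(-564 - 16) = 1/(-580) = -1/580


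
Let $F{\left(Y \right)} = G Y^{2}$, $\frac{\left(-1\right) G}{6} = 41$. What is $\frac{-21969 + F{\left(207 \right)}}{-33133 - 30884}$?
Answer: $\frac{1173647}{7113} \approx 165.0$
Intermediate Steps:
$G = -246$ ($G = \left(-6\right) 41 = -246$)
$F{\left(Y \right)} = - 246 Y^{2}$
$\frac{-21969 + F{\left(207 \right)}}{-33133 - 30884} = \frac{-21969 - 246 \cdot 207^{2}}{-33133 - 30884} = \frac{-21969 - 10540854}{-64017} = \left(-21969 - 10540854\right) \left(- \frac{1}{64017}\right) = \left(-10562823\right) \left(- \frac{1}{64017}\right) = \frac{1173647}{7113}$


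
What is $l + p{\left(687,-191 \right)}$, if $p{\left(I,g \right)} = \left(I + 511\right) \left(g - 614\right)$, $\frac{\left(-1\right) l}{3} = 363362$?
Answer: $-2054476$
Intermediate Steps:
$l = -1090086$ ($l = \left(-3\right) 363362 = -1090086$)
$p{\left(I,g \right)} = \left(-614 + g\right) \left(511 + I\right)$ ($p{\left(I,g \right)} = \left(511 + I\right) \left(-614 + g\right) = \left(-614 + g\right) \left(511 + I\right)$)
$l + p{\left(687,-191 \right)} = -1090086 + \left(-313754 - 421818 + 511 \left(-191\right) + 687 \left(-191\right)\right) = -1090086 - 964390 = -2054476$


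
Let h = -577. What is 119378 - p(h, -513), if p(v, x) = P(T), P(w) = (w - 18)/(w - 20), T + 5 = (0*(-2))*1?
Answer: 2984427/25 ≈ 1.1938e+5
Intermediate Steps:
T = -5 (T = -5 + (0*(-2))*1 = -5 + 0*1 = -5 + 0 = -5)
P(w) = (-18 + w)/(-20 + w)
p(v, x) = 23/25 (p(v, x) = (-18 - 5)/(-20 - 5) = -23/(-25) = -1/25*(-23) = 23/25)
119378 - p(h, -513) = 119378 - 1*23/25 = 119378 - 23/25 = 2984427/25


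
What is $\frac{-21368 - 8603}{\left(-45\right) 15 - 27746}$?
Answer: $\frac{29971}{28421} \approx 1.0545$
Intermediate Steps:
$\frac{-21368 - 8603}{\left(-45\right) 15 - 27746} = - \frac{29971}{-675 - 27746} = - \frac{29971}{-28421} = \left(-29971\right) \left(- \frac{1}{28421}\right) = \frac{29971}{28421}$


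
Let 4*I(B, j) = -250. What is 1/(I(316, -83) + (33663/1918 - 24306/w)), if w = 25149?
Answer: -1148471/52732488 ≈ -0.021779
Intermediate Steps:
I(B, j) = -125/2 (I(B, j) = (¼)*(-250) = -125/2)
1/(I(316, -83) + (33663/1918 - 24306/w)) = 1/(-125/2 + (33663/1918 - 24306/25149)) = 1/(-125/2 + (33663*(1/1918) - 24306*1/25149)) = 1/(-125/2 + (4809/274 - 8102/8383)) = 1/(-125/2 + 38093899/2296942) = 1/(-52732488/1148471) = -1148471/52732488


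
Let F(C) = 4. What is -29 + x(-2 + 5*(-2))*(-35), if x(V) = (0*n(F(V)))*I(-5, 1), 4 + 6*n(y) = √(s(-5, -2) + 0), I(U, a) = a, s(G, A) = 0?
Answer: -29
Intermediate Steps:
n(y) = -⅔ (n(y) = -⅔ + √(0 + 0)/6 = -⅔ + √0/6 = -⅔ + (⅙)*0 = -⅔ + 0 = -⅔)
x(V) = 0 (x(V) = (0*(-⅔))*1 = 0*1 = 0)
-29 + x(-2 + 5*(-2))*(-35) = -29 + 0*(-35) = -29 + 0 = -29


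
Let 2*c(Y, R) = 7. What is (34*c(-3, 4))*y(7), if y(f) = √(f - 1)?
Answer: 119*√6 ≈ 291.49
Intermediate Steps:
c(Y, R) = 7/2 (c(Y, R) = (½)*7 = 7/2)
y(f) = √(-1 + f)
(34*c(-3, 4))*y(7) = (34*(7/2))*√(-1 + 7) = 119*√6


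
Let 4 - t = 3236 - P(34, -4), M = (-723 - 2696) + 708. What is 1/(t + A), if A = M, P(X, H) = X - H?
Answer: -1/5905 ≈ -0.00016935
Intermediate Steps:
M = -2711 (M = -3419 + 708 = -2711)
A = -2711
t = -3194 (t = 4 - (3236 - (34 - 1*(-4))) = 4 - (3236 - (34 + 4)) = 4 - (3236 - 1*38) = 4 - (3236 - 38) = 4 - 1*3198 = 4 - 3198 = -3194)
1/(t + A) = 1/(-3194 - 2711) = 1/(-5905) = -1/5905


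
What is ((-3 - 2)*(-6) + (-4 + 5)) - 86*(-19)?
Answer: 1665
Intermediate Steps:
((-3 - 2)*(-6) + (-4 + 5)) - 86*(-19) = (-5*(-6) + 1) + 1634 = (30 + 1) + 1634 = 31 + 1634 = 1665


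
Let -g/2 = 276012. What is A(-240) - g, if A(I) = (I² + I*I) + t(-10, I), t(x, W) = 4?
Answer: 667228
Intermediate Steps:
g = -552024 (g = -2*276012 = -552024)
A(I) = 4 + 2*I² (A(I) = (I² + I*I) + 4 = (I² + I²) + 4 = 2*I² + 4 = 4 + 2*I²)
A(-240) - g = (4 + 2*(-240)²) - 1*(-552024) = (4 + 2*57600) + 552024 = (4 + 115200) + 552024 = 115204 + 552024 = 667228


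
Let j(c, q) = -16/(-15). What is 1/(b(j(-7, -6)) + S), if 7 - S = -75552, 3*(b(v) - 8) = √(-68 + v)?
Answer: 10201545/770900152019 - 6*I*√3765/770900152019 ≈ 1.3233e-5 - 4.7757e-10*I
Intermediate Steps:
j(c, q) = 16/15 (j(c, q) = -16*(-1/15) = 16/15)
b(v) = 8 + √(-68 + v)/3
S = 75559 (S = 7 - 1*(-75552) = 7 + 75552 = 75559)
1/(b(j(-7, -6)) + S) = 1/((8 + √(-68 + 16/15)/3) + 75559) = 1/((8 + √(-1004/15)/3) + 75559) = 1/((8 + (2*I*√3765/15)/3) + 75559) = 1/((8 + 2*I*√3765/45) + 75559) = 1/(75567 + 2*I*√3765/45)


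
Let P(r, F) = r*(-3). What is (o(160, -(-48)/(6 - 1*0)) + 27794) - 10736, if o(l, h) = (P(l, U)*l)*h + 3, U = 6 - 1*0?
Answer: -597339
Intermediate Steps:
U = 6 (U = 6 + 0 = 6)
P(r, F) = -3*r
o(l, h) = 3 - 3*h*l**2 (o(l, h) = ((-3*l)*l)*h + 3 = (-3*l**2)*h + 3 = -3*h*l**2 + 3 = 3 - 3*h*l**2)
(o(160, -(-48)/(6 - 1*0)) + 27794) - 10736 = ((3 - 3*(-(-48)/(6 - 1*0))*160**2) + 27794) - 10736 = ((3 - 3*(-(-48)/(6 + 0))*25600) + 27794) - 10736 = ((3 - 3*(-(-48)/6)*25600) + 27794) - 10736 = ((3 - 3*(-6*(-4/3))*25600) + 27794) - 10736 = ((3 - 3*8*25600) + 27794) - 10736 = ((3 - 614400) + 27794) - 10736 = (-614397 + 27794) - 10736 = -586603 - 10736 = -597339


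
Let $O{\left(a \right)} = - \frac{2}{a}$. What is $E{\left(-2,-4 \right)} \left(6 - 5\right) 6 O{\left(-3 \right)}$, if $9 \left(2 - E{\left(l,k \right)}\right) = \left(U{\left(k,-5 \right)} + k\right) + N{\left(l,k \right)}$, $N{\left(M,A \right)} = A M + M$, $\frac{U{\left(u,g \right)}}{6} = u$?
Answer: $\frac{160}{9} \approx 17.778$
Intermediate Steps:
$U{\left(u,g \right)} = 6 u$
$N{\left(M,A \right)} = M + A M$
$E{\left(l,k \right)} = 2 - \frac{7 k}{9} - \frac{l \left(1 + k\right)}{9}$ ($E{\left(l,k \right)} = 2 - \frac{\left(6 k + k\right) + l \left(1 + k\right)}{9} = 2 - \frac{7 k + l \left(1 + k\right)}{9} = 2 - \left(\frac{7 k}{9} + \frac{l \left(1 + k\right)}{9}\right) = 2 - \frac{7 k}{9} - \frac{l \left(1 + k\right)}{9}$)
$E{\left(-2,-4 \right)} \left(6 - 5\right) 6 O{\left(-3 \right)} = \left(2 - - \frac{28}{9} - - \frac{2 \left(1 - 4\right)}{9}\right) \left(6 - 5\right) 6 \left(- \frac{2}{-3}\right) = \left(2 + \frac{28}{9} - \left(- \frac{2}{9}\right) \left(-3\right)\right) 1 \cdot 6 \left(\left(-2\right) \left(- \frac{1}{3}\right)\right) = \left(2 + \frac{28}{9} - \frac{2}{3}\right) 6 \cdot \frac{2}{3} = \frac{40}{9} \cdot 6 \cdot \frac{2}{3} = \frac{80}{3} \cdot \frac{2}{3} = \frac{160}{9}$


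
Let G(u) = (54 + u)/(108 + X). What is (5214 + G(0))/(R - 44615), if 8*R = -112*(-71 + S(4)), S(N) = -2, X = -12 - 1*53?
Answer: -74752/624833 ≈ -0.11964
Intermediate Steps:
X = -65 (X = -12 - 53 = -65)
R = 1022 (R = (-112*(-71 - 2))/8 = (-112*(-73))/8 = (1/8)*8176 = 1022)
G(u) = 54/43 + u/43 (G(u) = (54 + u)/(108 - 65) = (54 + u)/43 = (54 + u)*(1/43) = 54/43 + u/43)
(5214 + G(0))/(R - 44615) = (5214 + (54/43 + (1/43)*0))/(1022 - 44615) = (5214 + (54/43 + 0))/(-43593) = (5214 + 54/43)*(-1/43593) = (224256/43)*(-1/43593) = -74752/624833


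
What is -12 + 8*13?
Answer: 92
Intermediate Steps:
-12 + 8*13 = -12 + 104 = 92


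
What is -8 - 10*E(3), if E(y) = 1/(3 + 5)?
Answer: -37/4 ≈ -9.2500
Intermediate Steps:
E(y) = 1/8
-8 - 10*E(3) = -8 - 10*1/8 = -8 - 5/4 = -37/4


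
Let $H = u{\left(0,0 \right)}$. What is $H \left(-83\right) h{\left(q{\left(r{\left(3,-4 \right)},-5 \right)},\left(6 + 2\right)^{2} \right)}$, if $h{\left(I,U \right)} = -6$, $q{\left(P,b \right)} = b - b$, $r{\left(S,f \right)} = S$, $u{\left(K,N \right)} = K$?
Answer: $0$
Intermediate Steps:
$q{\left(P,b \right)} = 0$
$H = 0$
$H \left(-83\right) h{\left(q{\left(r{\left(3,-4 \right)},-5 \right)},\left(6 + 2\right)^{2} \right)} = 0 \left(-83\right) \left(-6\right) = 0 \left(-6\right) = 0$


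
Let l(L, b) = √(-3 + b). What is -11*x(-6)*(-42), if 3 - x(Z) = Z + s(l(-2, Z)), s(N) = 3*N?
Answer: 4158 - 4158*I ≈ 4158.0 - 4158.0*I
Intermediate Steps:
x(Z) = 3 - Z - 3*√(-3 + Z) (x(Z) = 3 - (Z + 3*√(-3 + Z)) = 3 + (-Z - 3*√(-3 + Z)) = 3 - Z - 3*√(-3 + Z))
-11*x(-6)*(-42) = -11*(3 - 1*(-6) - 3*√(-3 - 6))*(-42) = -11*(3 + 6 - 9*I)*(-42) = -11*(9 - 9*I)*(-42) = (-99 + 99*I)*(-42) = 4158 - 4158*I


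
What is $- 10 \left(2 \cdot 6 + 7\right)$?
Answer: $-190$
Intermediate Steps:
$- 10 \left(2 \cdot 6 + 7\right) = - 10 \left(12 + 7\right) = \left(-10\right) 19 = -190$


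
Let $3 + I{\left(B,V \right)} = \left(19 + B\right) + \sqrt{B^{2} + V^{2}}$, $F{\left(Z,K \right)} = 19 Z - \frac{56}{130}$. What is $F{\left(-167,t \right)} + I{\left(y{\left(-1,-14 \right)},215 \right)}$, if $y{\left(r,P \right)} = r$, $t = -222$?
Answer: $- \frac{205298}{65} + \sqrt{46226} \approx -2943.4$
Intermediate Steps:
$F{\left(Z,K \right)} = - \frac{28}{65} + 19 Z$ ($F{\left(Z,K \right)} = 19 Z - \frac{28}{65} = - \frac{28}{65} + 19 Z$)
$I{\left(B,V \right)} = 16 + B + \sqrt{B^{2} + V^{2}}$ ($I{\left(B,V \right)} = -3 + \left(\left(19 + B\right) + \sqrt{B^{2} + V^{2}}\right) = -3 + \left(19 + B + \sqrt{B^{2} + V^{2}}\right) = 16 + B + \sqrt{B^{2} + V^{2}}$)
$F{\left(-167,t \right)} + I{\left(y{\left(-1,-14 \right)},215 \right)} = \left(- \frac{28}{65} + 19 \left(-167\right)\right) + \left(16 - 1 + \sqrt{\left(-1\right)^{2} + 215^{2}}\right) = \left(- \frac{28}{65} - 3173\right) + \left(16 - 1 + \sqrt{1 + 46225}\right) = - \frac{206273}{65} + \left(16 - 1 + \sqrt{46226}\right) = - \frac{206273}{65} + \left(15 + \sqrt{46226}\right) = - \frac{205298}{65} + \sqrt{46226}$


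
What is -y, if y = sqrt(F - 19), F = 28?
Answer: -3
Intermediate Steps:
y = 3 (y = sqrt(28 - 19) = sqrt(9) = 3)
-y = -1*3 = -3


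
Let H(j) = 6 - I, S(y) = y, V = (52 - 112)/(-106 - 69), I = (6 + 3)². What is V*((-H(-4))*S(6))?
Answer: 1080/7 ≈ 154.29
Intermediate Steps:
I = 81 (I = 9² = 81)
V = 12/35 (V = -60/(-175) = -60*(-1/175) = 12/35 ≈ 0.34286)
H(j) = -75 (H(j) = 6 - 1*81 = 6 - 81 = -75)
V*((-H(-4))*S(6)) = 12*(-1*(-75)*6)/35 = 12*(75*6)/35 = (12/35)*450 = 1080/7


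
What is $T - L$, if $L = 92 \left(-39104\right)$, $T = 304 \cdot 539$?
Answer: $3761424$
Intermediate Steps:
$T = 163856$
$L = -3597568$
$T - L = 163856 - -3597568 = 163856 + 3597568 = 3761424$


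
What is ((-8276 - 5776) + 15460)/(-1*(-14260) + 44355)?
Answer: 1408/58615 ≈ 0.024021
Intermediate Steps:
((-8276 - 5776) + 15460)/(-1*(-14260) + 44355) = (-14052 + 15460)/(14260 + 44355) = 1408/58615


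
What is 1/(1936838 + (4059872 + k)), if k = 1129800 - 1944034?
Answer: 1/5182476 ≈ 1.9296e-7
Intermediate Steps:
k = -814234
1/(1936838 + (4059872 + k)) = 1/(1936838 + (4059872 - 814234)) = 1/(1936838 + 3245638) = 1/5182476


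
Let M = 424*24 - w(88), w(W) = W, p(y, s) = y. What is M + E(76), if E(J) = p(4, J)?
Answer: 10092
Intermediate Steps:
E(J) = 4
M = 10088 (M = 424*24 - 1*88 = 10176 - 88 = 10088)
M + E(76) = 10088 + 4 = 10092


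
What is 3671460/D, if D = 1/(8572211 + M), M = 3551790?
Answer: 44512784711460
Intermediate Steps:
D = 1/12124001 (D = 1/(8572211 + 3551790) = 1/12124001 ≈ 8.2481e-8)
3671460/D = 3671460/(1/12124001) = 3671460*12124001 = 44512784711460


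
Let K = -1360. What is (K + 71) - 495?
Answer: -1784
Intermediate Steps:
(K + 71) - 495 = (-1360 + 71) - 495 = -1289 - 495 = -1784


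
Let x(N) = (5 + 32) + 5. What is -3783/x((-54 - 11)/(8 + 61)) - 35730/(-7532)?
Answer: -160672/1883 ≈ -85.328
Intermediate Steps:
x(N) = 42 (x(N) = 37 + 5 = 42)
-3783/x((-54 - 11)/(8 + 61)) - 35730/(-7532) = -3783/42 - 35730/(-7532) = -3783*1/42 - 35730*(-1/7532) = -1261/14 + 17865/3766 = -160672/1883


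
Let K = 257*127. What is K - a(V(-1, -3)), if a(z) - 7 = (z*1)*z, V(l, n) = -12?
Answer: 32488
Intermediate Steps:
K = 32639
a(z) = 7 + z² (a(z) = 7 + (z*1)*z = 7 + z*z = 7 + z²)
K - a(V(-1, -3)) = 32639 - (7 + (-12)²) = 32639 - (7 + 144) = 32639 - 1*151 = 32639 - 151 = 32488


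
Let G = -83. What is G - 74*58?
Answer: -4375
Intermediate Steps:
G - 74*58 = -83 - 74*58 = -83 - 4292 = -4375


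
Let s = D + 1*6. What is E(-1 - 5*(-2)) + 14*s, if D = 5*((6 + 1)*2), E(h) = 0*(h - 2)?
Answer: 1064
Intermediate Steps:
E(h) = 0 (E(h) = 0*(-2 + h) = 0)
D = 70 (D = 5*(7*2) = 5*14 = 70)
s = 76 (s = 70 + 1*6 = 70 + 6 = 76)
E(-1 - 5*(-2)) + 14*s = 0 + 14*76 = 0 + 1064 = 1064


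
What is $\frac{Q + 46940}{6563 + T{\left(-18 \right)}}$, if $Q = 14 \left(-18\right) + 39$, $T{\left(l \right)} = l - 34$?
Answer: $\frac{46727}{6511} \approx 7.1766$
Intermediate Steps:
$T{\left(l \right)} = -34 + l$
$Q = -213$ ($Q = -252 + 39 = -213$)
$\frac{Q + 46940}{6563 + T{\left(-18 \right)}} = \frac{-213 + 46940}{6563 - 52} = \frac{46727}{6563 - 52} = \frac{46727}{6511}$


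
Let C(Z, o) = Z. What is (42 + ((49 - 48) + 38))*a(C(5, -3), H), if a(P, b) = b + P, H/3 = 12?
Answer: 3321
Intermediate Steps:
H = 36 (H = 3*12 = 36)
a(P, b) = P + b
(42 + ((49 - 48) + 38))*a(C(5, -3), H) = (42 + ((49 - 48) + 38))*(5 + 36) = (42 + (1 + 38))*41 = (42 + 39)*41 = 81*41 = 3321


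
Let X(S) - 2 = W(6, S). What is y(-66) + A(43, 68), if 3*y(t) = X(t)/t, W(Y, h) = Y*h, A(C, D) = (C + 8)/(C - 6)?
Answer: 12338/3663 ≈ 3.3683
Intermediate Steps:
A(C, D) = (8 + C)/(-6 + C)
X(S) = 2 + 6*S
y(t) = (2 + 6*t)/(3*t) (y(t) = ((2 + 6*t)/t)/3 = (2 + 6*t)/(3*t))
y(-66) + A(43, 68) = (2 + (⅔)/(-66)) + (8 + 43)/(-6 + 43) = (2 + (⅔)*(-1/66)) + 51/37 = (2 - 1/99) + (1/37)*51 = 197/99 + 51/37 = 12338/3663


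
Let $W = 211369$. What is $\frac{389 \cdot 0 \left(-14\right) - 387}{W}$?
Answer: $- \frac{387}{211369} \approx -0.0018309$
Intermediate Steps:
$\frac{389 \cdot 0 \left(-14\right) - 387}{W} = \frac{389 \cdot 0 \left(-14\right) - 387}{211369} = \left(389 \cdot 0 - 387\right) \frac{1}{211369} = \left(0 - 387\right) \frac{1}{211369} = \left(-387\right) \frac{1}{211369} = - \frac{387}{211369}$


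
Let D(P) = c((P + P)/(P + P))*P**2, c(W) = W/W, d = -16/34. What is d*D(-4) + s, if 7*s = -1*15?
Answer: -1151/119 ≈ -9.6723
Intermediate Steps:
s = -15/7 (s = (-1*15)/7 = (1/7)*(-15) = -15/7 ≈ -2.1429)
d = -8/17 (d = -16*1/34 = -8/17 ≈ -0.47059)
c(W) = 1
D(P) = P**2 (D(P) = 1*P**2 = P**2)
d*D(-4) + s = -8/17*(-4)**2 - 15/7 = -8/17*16 - 15/7 = -128/17 - 15/7 = -1151/119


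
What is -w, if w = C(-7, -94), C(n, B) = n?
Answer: 7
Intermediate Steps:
w = -7
-w = -1*(-7) = 7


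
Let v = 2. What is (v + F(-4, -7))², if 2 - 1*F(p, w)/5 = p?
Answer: 1024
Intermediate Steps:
F(p, w) = 10 - 5*p
(v + F(-4, -7))² = (2 + (10 - 5*(-4)))² = (2 + (10 + 20))² = (2 + 30)² = 32² = 1024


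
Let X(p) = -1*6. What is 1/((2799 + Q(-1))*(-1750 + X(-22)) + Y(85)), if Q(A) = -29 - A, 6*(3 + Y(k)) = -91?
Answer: -6/29195365 ≈ -2.0551e-7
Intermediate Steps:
Y(k) = -109/6 (Y(k) = -3 + (⅙)*(-91) = -3 - 91/6 = -109/6)
X(p) = -6
1/((2799 + Q(-1))*(-1750 + X(-22)) + Y(85)) = 1/((2799 + (-29 - 1*(-1)))*(-1750 - 6) - 109/6) = 1/((2799 + (-29 + 1))*(-1756) - 109/6) = 1/((2799 - 28)*(-1756) - 109/6) = 1/(2771*(-1756) - 109/6) = 1/(-4865876 - 109/6) = 1/(-29195365/6) = -6/29195365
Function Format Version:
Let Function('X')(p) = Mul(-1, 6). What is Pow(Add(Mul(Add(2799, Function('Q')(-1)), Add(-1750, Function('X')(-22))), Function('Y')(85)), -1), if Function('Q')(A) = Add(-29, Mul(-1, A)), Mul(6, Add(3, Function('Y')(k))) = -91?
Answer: Rational(-6, 29195365) ≈ -2.0551e-7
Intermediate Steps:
Function('Y')(k) = Rational(-109, 6) (Function('Y')(k) = Add(-3, Mul(Rational(1, 6), -91)) = Add(-3, Rational(-91, 6)) = Rational(-109, 6))
Function('X')(p) = -6
Pow(Add(Mul(Add(2799, Function('Q')(-1)), Add(-1750, Function('X')(-22))), Function('Y')(85)), -1) = Pow(Add(Mul(Add(2799, Add(-29, Mul(-1, -1))), Add(-1750, -6)), Rational(-109, 6)), -1) = Pow(Add(Mul(Add(2799, Add(-29, 1)), -1756), Rational(-109, 6)), -1) = Pow(Add(Mul(Add(2799, -28), -1756), Rational(-109, 6)), -1) = Pow(Add(Mul(2771, -1756), Rational(-109, 6)), -1) = Pow(Add(-4865876, Rational(-109, 6)), -1) = Pow(Rational(-29195365, 6), -1) = Rational(-6, 29195365)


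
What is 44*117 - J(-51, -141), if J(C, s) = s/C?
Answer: 87469/17 ≈ 5145.2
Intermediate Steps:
44*117 - J(-51, -141) = 44*117 - (-141)/(-51) = 5148 - (-141)*(-1)/51 = 5148 - 1*47/17 = 5148 - 47/17 = 87469/17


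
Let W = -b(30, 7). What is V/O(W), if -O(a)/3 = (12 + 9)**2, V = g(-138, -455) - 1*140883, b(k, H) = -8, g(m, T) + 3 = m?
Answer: 47008/441 ≈ 106.59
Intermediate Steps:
g(m, T) = -3 + m
W = 8 (W = -1*(-8) = 8)
V = -141024 (V = (-3 - 138) - 1*140883 = -141 - 140883 = -141024)
O(a) = -1323 (O(a) = -3*(12 + 9)**2 = -3*21**2 = -3*441 = -1323)
V/O(W) = -141024/(-1323) = -141024*(-1/1323) = 47008/441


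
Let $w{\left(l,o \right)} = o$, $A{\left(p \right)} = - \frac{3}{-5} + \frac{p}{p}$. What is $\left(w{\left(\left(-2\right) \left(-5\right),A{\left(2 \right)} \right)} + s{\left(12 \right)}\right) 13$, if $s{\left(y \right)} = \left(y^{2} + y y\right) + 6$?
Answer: $\frac{19214}{5} \approx 3842.8$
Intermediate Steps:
$A{\left(p \right)} = \frac{8}{5}$ ($A{\left(p \right)} = \left(-3\right) \left(- \frac{1}{5}\right) + 1 = \frac{3}{5} + 1 = \frac{8}{5}$)
$s{\left(y \right)} = 6 + 2 y^{2}$ ($s{\left(y \right)} = \left(y^{2} + y^{2}\right) + 6 = 2 y^{2} + 6 = 6 + 2 y^{2}$)
$\left(w{\left(\left(-2\right) \left(-5\right),A{\left(2 \right)} \right)} + s{\left(12 \right)}\right) 13 = \left(\frac{8}{5} + \left(6 + 2 \cdot 12^{2}\right)\right) 13 = \left(\frac{8}{5} + \left(6 + 2 \cdot 144\right)\right) 13 = \left(\frac{8}{5} + \left(6 + 288\right)\right) 13 = \left(\frac{8}{5} + 294\right) 13 = \frac{1478}{5} \cdot 13 = \frac{19214}{5}$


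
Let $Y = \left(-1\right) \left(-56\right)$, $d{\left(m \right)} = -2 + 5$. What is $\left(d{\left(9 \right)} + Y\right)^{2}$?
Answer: $3481$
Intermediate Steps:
$d{\left(m \right)} = 3$
$Y = 56$
$\left(d{\left(9 \right)} + Y\right)^{2} = \left(3 + 56\right)^{2} = 59^{2} = 3481$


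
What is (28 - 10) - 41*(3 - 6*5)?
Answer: 1125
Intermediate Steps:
(28 - 10) - 41*(3 - 6*5) = 18 - 41*(3 - 30) = 18 - 41*(-27) = 18 + 1107 = 1125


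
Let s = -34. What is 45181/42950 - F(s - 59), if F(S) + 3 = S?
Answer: 4168381/42950 ≈ 97.052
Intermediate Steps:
F(S) = -3 + S
45181/42950 - F(s - 59) = 45181/42950 - (-3 + (-34 - 59)) = 45181*(1/42950) - (-3 - 93) = 45181/42950 - 1*(-96) = 45181/42950 + 96 = 4168381/42950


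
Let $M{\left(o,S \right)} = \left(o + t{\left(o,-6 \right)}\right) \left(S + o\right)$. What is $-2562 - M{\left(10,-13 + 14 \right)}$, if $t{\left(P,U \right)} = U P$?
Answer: $-2012$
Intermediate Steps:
$t{\left(P,U \right)} = P U$
$M{\left(o,S \right)} = - 5 o \left(S + o\right)$ ($M{\left(o,S \right)} = \left(o + o \left(-6\right)\right) \left(S + o\right) = \left(o - 6 o\right) \left(S + o\right) = - 5 o \left(S + o\right)$)
$-2562 - M{\left(10,-13 + 14 \right)} = -2562 - 5 \cdot 10 \left(- (-13 + 14) - 10\right) = -2562 - 5 \cdot 10 \left(\left(-1\right) 1 - 10\right) = -2562 - 5 \cdot 10 \left(-1 - 10\right) = -2562 - 5 \cdot 10 \left(-11\right) = -2562 - -550 = -2562 + 550 = -2012$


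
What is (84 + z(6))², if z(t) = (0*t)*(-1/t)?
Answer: 7056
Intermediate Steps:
z(t) = 0 (z(t) = 0*(-1/t) = 0)
(84 + z(6))² = (84 + 0)² = 84² = 7056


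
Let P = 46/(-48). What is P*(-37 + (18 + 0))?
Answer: 437/24 ≈ 18.208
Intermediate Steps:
P = -23/24 (P = 46*(-1/48) = -23/24 ≈ -0.95833)
P*(-37 + (18 + 0)) = -23*(-37 + (18 + 0))/24 = -23*(-37 + 18)/24 = -23/24*(-19) = 437/24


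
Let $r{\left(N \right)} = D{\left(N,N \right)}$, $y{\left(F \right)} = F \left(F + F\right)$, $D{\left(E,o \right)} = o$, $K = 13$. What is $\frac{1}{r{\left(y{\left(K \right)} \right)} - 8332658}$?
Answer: $- \frac{1}{8332320} \approx -1.2001 \cdot 10^{-7}$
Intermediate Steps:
$y{\left(F \right)} = 2 F^{2}$ ($y{\left(F \right)} = F 2 F = 2 F^{2}$)
$r{\left(N \right)} = N$
$\frac{1}{r{\left(y{\left(K \right)} \right)} - 8332658} = \frac{1}{2 \cdot 13^{2} - 8332658} = \frac{1}{2 \cdot 169 - 8332658} = \frac{1}{338 - 8332658} = \frac{1}{-8332320} = - \frac{1}{8332320}$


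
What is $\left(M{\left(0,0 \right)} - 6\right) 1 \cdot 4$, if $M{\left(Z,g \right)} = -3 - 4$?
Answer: $-52$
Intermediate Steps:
$M{\left(Z,g \right)} = -7$ ($M{\left(Z,g \right)} = -3 - 4 = -7$)
$\left(M{\left(0,0 \right)} - 6\right) 1 \cdot 4 = \left(-7 - 6\right) 1 \cdot 4 = \left(-13\right) 4 = -52$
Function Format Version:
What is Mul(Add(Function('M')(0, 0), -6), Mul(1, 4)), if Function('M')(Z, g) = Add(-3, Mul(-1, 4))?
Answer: -52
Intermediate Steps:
Function('M')(Z, g) = -7 (Function('M')(Z, g) = Add(-3, -4) = -7)
Mul(Add(Function('M')(0, 0), -6), Mul(1, 4)) = Mul(Add(-7, -6), Mul(1, 4)) = Mul(-13, 4) = -52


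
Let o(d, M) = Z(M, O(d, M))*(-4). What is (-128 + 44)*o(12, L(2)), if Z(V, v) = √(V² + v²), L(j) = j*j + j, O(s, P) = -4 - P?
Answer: 672*√34 ≈ 3918.4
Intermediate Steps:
L(j) = j + j² (L(j) = j² + j = j + j²)
o(d, M) = -4*√(M² + (-4 - M)²) (o(d, M) = √(M² + (-4 - M)²)*(-4) = -4*√(M² + (-4 - M)²))
(-128 + 44)*o(12, L(2)) = (-128 + 44)*(-4*√((2*(1 + 2))² + (4 + 2*(1 + 2))²)) = -(-336)*√((2*3)² + (4 + 2*3)²) = -(-336)*√(6² + (4 + 6)²) = -(-336)*√(36 + 10²) = -(-336)*√(36 + 100) = -(-336)*√136 = -(-336)*2*√34 = -(-672)*√34 = 672*√34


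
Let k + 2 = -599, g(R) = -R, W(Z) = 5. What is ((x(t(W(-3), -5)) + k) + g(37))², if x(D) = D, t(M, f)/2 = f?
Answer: 419904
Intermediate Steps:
t(M, f) = 2*f
k = -601 (k = -2 - 599 = -601)
((x(t(W(-3), -5)) + k) + g(37))² = ((2*(-5) - 601) - 1*37)² = ((-10 - 601) - 37)² = (-611 - 37)² = (-648)² = 419904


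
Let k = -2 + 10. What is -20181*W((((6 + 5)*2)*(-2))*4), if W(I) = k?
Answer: -161448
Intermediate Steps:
k = 8
W(I) = 8
-20181*W((((6 + 5)*2)*(-2))*4) = -20181*8 = -161448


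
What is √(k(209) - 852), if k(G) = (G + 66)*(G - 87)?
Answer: √32698 ≈ 180.83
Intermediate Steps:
k(G) = (-87 + G)*(66 + G) (k(G) = (66 + G)*(-87 + G) = (-87 + G)*(66 + G))
√(k(209) - 852) = √((-5742 + 209² - 21*209) - 852) = √((-5742 + 43681 - 4389) - 852) = √(33550 - 852) = √32698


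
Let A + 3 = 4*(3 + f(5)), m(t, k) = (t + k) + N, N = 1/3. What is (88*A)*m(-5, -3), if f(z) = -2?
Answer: -2024/3 ≈ -674.67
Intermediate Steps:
N = ⅓ ≈ 0.33333
m(t, k) = ⅓ + k + t (m(t, k) = (t + k) + ⅓ = (k + t) + ⅓ = ⅓ + k + t)
A = 1 (A = -3 + 4*(3 - 2) = -3 + 4*1 = -3 + 4 = 1)
(88*A)*m(-5, -3) = (88*1)*(⅓ - 3 - 5) = 88*(-23/3) = -2024/3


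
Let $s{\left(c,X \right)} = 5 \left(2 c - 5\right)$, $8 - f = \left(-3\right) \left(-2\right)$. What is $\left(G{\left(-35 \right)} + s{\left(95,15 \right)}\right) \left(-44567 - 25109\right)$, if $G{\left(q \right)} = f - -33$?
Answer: $-66888960$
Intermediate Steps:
$f = 2$ ($f = 8 - \left(-3\right) \left(-2\right) = 8 - 6 = 2$)
$s{\left(c,X \right)} = -25 + 10 c$ ($s{\left(c,X \right)} = 5 \left(-5 + 2 c\right) = -25 + 10 c$)
$G{\left(q \right)} = 35$ ($G{\left(q \right)} = 2 - -33 = 2 + 33 = 35$)
$\left(G{\left(-35 \right)} + s{\left(95,15 \right)}\right) \left(-44567 - 25109\right) = \left(35 + \left(-25 + 10 \cdot 95\right)\right) \left(-44567 - 25109\right) = \left(35 + \left(-25 + 950\right)\right) \left(-69676\right) = \left(35 + 925\right) \left(-69676\right) = 960 \left(-69676\right) = -66888960$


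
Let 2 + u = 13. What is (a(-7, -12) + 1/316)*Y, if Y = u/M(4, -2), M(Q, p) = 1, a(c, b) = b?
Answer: -41701/316 ≈ -131.97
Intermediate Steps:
u = 11 (u = -2 + 13 = 11)
Y = 11 (Y = 11/1 = 11*1 = 11)
(a(-7, -12) + 1/316)*Y = (-12 + 1/316)*11 = -3791/316*11 = -41701/316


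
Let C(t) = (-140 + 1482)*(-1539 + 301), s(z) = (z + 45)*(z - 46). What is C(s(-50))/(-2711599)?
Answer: 151036/246509 ≈ 0.61270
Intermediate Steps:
s(z) = (-46 + z)*(45 + z) (s(z) = (45 + z)*(-46 + z) = (-46 + z)*(45 + z))
C(t) = -1661396 (C(t) = 1342*(-1238) = -1661396)
C(s(-50))/(-2711599) = -1661396/(-2711599) = -1661396*(-1/2711599) = 151036/246509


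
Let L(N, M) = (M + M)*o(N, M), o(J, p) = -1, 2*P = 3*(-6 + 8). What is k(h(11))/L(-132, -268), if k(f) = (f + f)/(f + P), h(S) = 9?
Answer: 3/1072 ≈ 0.0027985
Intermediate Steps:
P = 3 (P = (3*(-6 + 8))/2 = (3*2)/2 = (½)*6 = 3)
L(N, M) = -2*M (L(N, M) = (M + M)*(-1) = (2*M)*(-1) = -2*M)
k(f) = 2*f/(3 + f) (k(f) = (f + f)/(f + 3) = (2*f)/(3 + f) = 2*f/(3 + f))
k(h(11))/L(-132, -268) = (2*9/(3 + 9))/((-2*(-268))) = (2*9/12)/536 = (2*9*(1/12))*(1/536) = (3/2)*(1/536) = 3/1072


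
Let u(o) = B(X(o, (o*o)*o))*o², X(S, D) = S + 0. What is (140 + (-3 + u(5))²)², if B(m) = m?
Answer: 225720576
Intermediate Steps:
X(S, D) = S
u(o) = o³ (u(o) = o*o² = o³)
(140 + (-3 + u(5))²)² = (140 + (-3 + 5³)²)² = (140 + (-3 + 125)²)² = (140 + 122²)² = (140 + 14884)² = 15024² = 225720576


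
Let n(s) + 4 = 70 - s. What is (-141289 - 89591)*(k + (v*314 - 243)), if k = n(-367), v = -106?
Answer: 7640742720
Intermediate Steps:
n(s) = 66 - s (n(s) = -4 + (70 - s) = 66 - s)
k = 433 (k = 66 - 1*(-367) = 66 + 367 = 433)
(-141289 - 89591)*(k + (v*314 - 243)) = (-141289 - 89591)*(433 + (-106*314 - 243)) = -230880*(433 + (-33284 - 243)) = -230880*(433 - 33527) = -230880*(-33094) = 7640742720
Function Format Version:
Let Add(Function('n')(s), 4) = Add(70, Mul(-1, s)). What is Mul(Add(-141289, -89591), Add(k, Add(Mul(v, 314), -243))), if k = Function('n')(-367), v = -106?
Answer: 7640742720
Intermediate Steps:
Function('n')(s) = Add(66, Mul(-1, s)) (Function('n')(s) = Add(-4, Add(70, Mul(-1, s))) = Add(66, Mul(-1, s)))
k = 433 (k = Add(66, Mul(-1, -367)) = Add(66, 367) = 433)
Mul(Add(-141289, -89591), Add(k, Add(Mul(v, 314), -243))) = Mul(Add(-141289, -89591), Add(433, Add(Mul(-106, 314), -243))) = Mul(-230880, Add(433, Add(-33284, -243))) = Mul(-230880, Add(433, -33527)) = Mul(-230880, -33094) = 7640742720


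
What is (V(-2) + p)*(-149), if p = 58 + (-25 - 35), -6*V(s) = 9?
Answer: 1043/2 ≈ 521.50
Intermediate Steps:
V(s) = -3/2 (V(s) = -1/6*9 = -3/2)
p = -2 (p = 58 - 60 = -2)
(V(-2) + p)*(-149) = (-3/2 - 2)*(-149) = -7/2*(-149) = 1043/2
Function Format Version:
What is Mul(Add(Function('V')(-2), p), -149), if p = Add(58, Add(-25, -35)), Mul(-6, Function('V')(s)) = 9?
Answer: Rational(1043, 2) ≈ 521.50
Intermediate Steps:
Function('V')(s) = Rational(-3, 2) (Function('V')(s) = Mul(Rational(-1, 6), 9) = Rational(-3, 2))
p = -2 (p = Add(58, -60) = -2)
Mul(Add(Function('V')(-2), p), -149) = Mul(Add(Rational(-3, 2), -2), -149) = Mul(Rational(-7, 2), -149) = Rational(1043, 2)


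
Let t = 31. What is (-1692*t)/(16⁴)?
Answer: -13113/16384 ≈ -0.80035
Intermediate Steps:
(-1692*t)/(16⁴) = (-1692*31)/(16⁴) = -52452/65536 = -52452*1/65536 = -13113/16384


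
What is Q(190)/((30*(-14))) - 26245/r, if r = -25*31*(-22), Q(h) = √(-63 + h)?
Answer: -5249/3410 - √127/420 ≈ -1.5661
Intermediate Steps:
r = 17050 (r = -775*(-22) = 17050)
Q(190)/((30*(-14))) - 26245/r = √(-63 + 190)/((30*(-14))) - 26245/17050 = √127/(-420) - 26245*1/17050 = √127*(-1/420) - 5249/3410 = -√127/420 - 5249/3410 = -5249/3410 - √127/420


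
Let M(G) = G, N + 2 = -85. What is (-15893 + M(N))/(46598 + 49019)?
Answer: -15980/95617 ≈ -0.16712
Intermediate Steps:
N = -87 (N = -2 - 85 = -87)
(-15893 + M(N))/(46598 + 49019) = (-15893 - 87)/(46598 + 49019) = -15980/95617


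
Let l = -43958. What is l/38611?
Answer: -43958/38611 ≈ -1.1385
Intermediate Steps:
l/38611 = -43958/38611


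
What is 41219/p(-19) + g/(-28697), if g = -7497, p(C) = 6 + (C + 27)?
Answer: 1182966601/401758 ≈ 2944.5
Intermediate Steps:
p(C) = 33 + C (p(C) = 6 + (27 + C) = 33 + C)
41219/p(-19) + g/(-28697) = 41219/(33 - 19) - 7497/(-28697) = 41219/14 - 7497*(-1/28697) = 41219*(1/14) + 7497/28697 = 41219/14 + 7497/28697 = 1182966601/401758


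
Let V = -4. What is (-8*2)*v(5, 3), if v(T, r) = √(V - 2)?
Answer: -16*I*√6 ≈ -39.192*I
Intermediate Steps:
v(T, r) = I*√6 (v(T, r) = √(-4 - 2) = √(-6) = I*√6)
(-8*2)*v(5, 3) = (-8*2)*(I*√6) = -16*I*√6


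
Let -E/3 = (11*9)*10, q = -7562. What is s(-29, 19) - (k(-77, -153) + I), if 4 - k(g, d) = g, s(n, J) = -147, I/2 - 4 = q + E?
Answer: 20828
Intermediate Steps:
E = -2970 (E = -3*11*9*10 = -297*10 = -3*990 = -2970)
I = -21056 (I = 8 + 2*(-7562 - 2970) = 8 + 2*(-10532) = 8 - 21064 = -21056)
k(g, d) = 4 - g
s(-29, 19) - (k(-77, -153) + I) = -147 - ((4 - 1*(-77)) - 21056) = -147 - ((4 + 77) - 21056) = -147 - (81 - 21056) = -147 - 1*(-20975) = -147 + 20975 = 20828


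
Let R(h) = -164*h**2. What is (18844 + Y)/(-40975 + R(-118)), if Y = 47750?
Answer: -22198/774837 ≈ -0.028649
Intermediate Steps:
(18844 + Y)/(-40975 + R(-118)) = (18844 + 47750)/(-40975 - 164*(-118)**2) = 66594/(-40975 - 164*13924) = 66594/(-40975 - 2283536) = 66594/(-2324511) = 66594*(-1/2324511) = -22198/774837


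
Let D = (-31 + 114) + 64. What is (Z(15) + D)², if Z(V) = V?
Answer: 26244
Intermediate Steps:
D = 147 (D = 83 + 64 = 147)
(Z(15) + D)² = (15 + 147)² = 162² = 26244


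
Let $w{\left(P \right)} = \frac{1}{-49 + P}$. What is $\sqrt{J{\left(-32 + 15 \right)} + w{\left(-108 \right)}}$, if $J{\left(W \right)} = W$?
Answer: $\frac{i \sqrt{419190}}{157} \approx 4.1239 i$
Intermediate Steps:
$\sqrt{J{\left(-32 + 15 \right)} + w{\left(-108 \right)}} = \sqrt{\left(-32 + 15\right) + \frac{1}{-49 - 108}} = \sqrt{-17 + \frac{1}{-157}} = \sqrt{-17 - \frac{1}{157}} = \sqrt{- \frac{2670}{157}} = \frac{i \sqrt{419190}}{157}$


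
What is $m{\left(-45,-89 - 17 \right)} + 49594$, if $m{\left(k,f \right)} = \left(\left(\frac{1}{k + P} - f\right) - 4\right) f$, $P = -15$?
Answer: $\frac{1163513}{30} \approx 38784.0$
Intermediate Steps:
$m{\left(k,f \right)} = f \left(-4 + \frac{1}{-15 + k} - f\right)$ ($m{\left(k,f \right)} = \left(\left(\frac{1}{k - 15} - f\right) - 4\right) f = \left(\left(\frac{1}{-15 + k} - f\right) - 4\right) f = \left(-4 + \frac{1}{-15 + k} - f\right) f = f \left(-4 + \frac{1}{-15 + k} - f\right)$)
$m{\left(-45,-89 - 17 \right)} + 49594 = \frac{\left(-89 - 17\right) \left(61 - -180 + 15 \left(-89 - 17\right) - \left(-89 - 17\right) \left(-45\right)\right)}{-15 - 45} + 49594 = \frac{\left(-89 - 17\right) \left(61 + 180 + 15 \left(-89 - 17\right) - \left(-89 - 17\right) \left(-45\right)\right)}{-60} + 49594 = \left(-106\right) \left(- \frac{1}{60}\right) \left(61 + 180 + 15 \left(-106\right) - \left(-106\right) \left(-45\right)\right) + 49594 = \left(-106\right) \left(- \frac{1}{60}\right) \left(61 + 180 - 1590 - 4770\right) + 49594 = \left(-106\right) \left(- \frac{1}{60}\right) \left(-6119\right) + 49594 = - \frac{324307}{30} + 49594 = \frac{1163513}{30}$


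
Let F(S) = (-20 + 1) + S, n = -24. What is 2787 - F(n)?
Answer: 2830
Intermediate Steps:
F(S) = -19 + S
2787 - F(n) = 2787 - (-19 - 24) = 2787 - 1*(-43) = 2787 + 43 = 2830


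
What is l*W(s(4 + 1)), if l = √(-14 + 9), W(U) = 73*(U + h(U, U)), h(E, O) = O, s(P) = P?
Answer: 730*I*√5 ≈ 1632.3*I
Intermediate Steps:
W(U) = 146*U (W(U) = 73*(U + U) = 73*(2*U) = 146*U)
l = I*√5 (l = √(-5) = I*√5 ≈ 2.2361*I)
l*W(s(4 + 1)) = (I*√5)*(146*(4 + 1)) = (I*√5)*(146*5) = (I*√5)*730 = 730*I*√5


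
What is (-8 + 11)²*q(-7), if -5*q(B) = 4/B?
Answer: 36/35 ≈ 1.0286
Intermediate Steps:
q(B) = -4/(5*B)
(-8 + 11)²*q(-7) = (-8 + 11)²*(-⅘/(-7)) = 3²*(-⅘*(-⅐)) = 9*(4/35) = 36/35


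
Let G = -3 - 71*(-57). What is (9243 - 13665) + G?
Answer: -378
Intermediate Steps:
G = 4044 (G = -3 + 4047 = 4044)
(9243 - 13665) + G = (9243 - 13665) + 4044 = -4422 + 4044 = -378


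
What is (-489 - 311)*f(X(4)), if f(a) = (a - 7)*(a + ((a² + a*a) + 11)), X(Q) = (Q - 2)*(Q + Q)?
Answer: -3880800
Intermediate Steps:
X(Q) = 2*Q*(-2 + Q) (X(Q) = (-2 + Q)*(2*Q) = 2*Q*(-2 + Q))
f(a) = (-7 + a)*(11 + a + 2*a²) (f(a) = (-7 + a)*(a + ((a² + a²) + 11)) = (-7 + a)*(a + (2*a² + 11)) = (-7 + a)*(a + (11 + 2*a²)) = (-7 + a)*(11 + a + 2*a²))
(-489 - 311)*f(X(4)) = (-489 - 311)*(-77 - 13*64*(-2 + 4)² + 2*(2*4*(-2 + 4))³ + 4*(2*4*(-2 + 4))) = -800*(-77 - 13*(2*4*2)² + 2*(2*4*2)³ + 4*(2*4*2)) = -800*(-77 - 13*16² + 2*16³ + 4*16) = -800*(-77 - 13*256 + 2*4096 + 64) = -800*(-77 - 3328 + 8192 + 64) = -800*4851 = -3880800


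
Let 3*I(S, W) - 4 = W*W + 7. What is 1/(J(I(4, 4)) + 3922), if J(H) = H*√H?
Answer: 1/3949 ≈ 0.00025323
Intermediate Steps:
I(S, W) = 11/3 + W²/3 (I(S, W) = 4/3 + (W*W + 7)/3 = 4/3 + (W² + 7)/3 = 4/3 + (7 + W²)/3 = 4/3 + (7/3 + W²/3) = 11/3 + W²/3)
J(H) = H^(3/2)
1/(J(I(4, 4)) + 3922) = 1/((11/3 + (⅓)*4²)^(3/2) + 3922) = 1/((11/3 + (⅓)*16)^(3/2) + 3922) = 1/((11/3 + 16/3)^(3/2) + 3922) = 1/(9^(3/2) + 3922) = 1/(27 + 3922) = 1/3949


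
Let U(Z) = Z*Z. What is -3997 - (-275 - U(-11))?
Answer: -3601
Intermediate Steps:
U(Z) = Z²
-3997 - (-275 - U(-11)) = -3997 - (-275 - 1*(-11)²) = -3997 - (-275 - 1*121) = -3997 - (-275 - 121) = -3997 - 1*(-396) = -3997 + 396 = -3601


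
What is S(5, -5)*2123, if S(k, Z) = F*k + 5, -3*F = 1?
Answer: 21230/3 ≈ 7076.7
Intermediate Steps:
F = -1/3 (F = -1/3*1 = -1/3 ≈ -0.33333)
S(k, Z) = 5 - k/3 (S(k, Z) = -k/3 + 5 = 5 - k/3)
S(5, -5)*2123 = (5 - 1/3*5)*2123 = (5 - 5/3)*2123 = (10/3)*2123 = 21230/3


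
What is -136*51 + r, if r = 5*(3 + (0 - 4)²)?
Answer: -6841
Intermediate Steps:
r = 95 (r = 5*(3 + (-4)²) = 5*(3 + 16) = 5*19 = 95)
-136*51 + r = -136*51 + 95 = -6936 + 95 = -6841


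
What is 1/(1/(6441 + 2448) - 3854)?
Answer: -8889/34258205 ≈ -0.00025947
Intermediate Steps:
1/(1/(6441 + 2448) - 3854) = 1/(1/8889 - 3854) = 1/(-34258205/8889) = -8889/34258205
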